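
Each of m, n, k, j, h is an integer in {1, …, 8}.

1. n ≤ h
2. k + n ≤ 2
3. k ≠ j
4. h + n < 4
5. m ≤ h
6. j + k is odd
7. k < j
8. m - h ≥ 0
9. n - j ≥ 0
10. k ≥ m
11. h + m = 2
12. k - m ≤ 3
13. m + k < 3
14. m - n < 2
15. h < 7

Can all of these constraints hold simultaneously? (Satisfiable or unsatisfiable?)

Constraints 1, 7, 8, 9, and 10 give k < j, j ≤ n, n ≤ h, h ≤ m, m ≤ k. Chaining: k < j ≤ n ≤ h ≤ m ≤ k, which forces k < k — impossible.

Unsatisfiable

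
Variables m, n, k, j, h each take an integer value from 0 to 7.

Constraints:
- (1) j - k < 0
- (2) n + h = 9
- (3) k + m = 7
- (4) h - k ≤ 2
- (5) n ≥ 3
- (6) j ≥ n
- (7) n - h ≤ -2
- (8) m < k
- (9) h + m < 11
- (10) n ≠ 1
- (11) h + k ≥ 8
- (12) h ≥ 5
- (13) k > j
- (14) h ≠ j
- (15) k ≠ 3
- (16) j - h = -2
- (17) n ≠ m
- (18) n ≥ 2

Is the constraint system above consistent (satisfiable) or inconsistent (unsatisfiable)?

One satisfying assignment is m = 2, n = 3, k = 5, j = 4, h = 6.
For the less obvious constraints — constraint 1: j - k = -1; constraint 2: n + h = 9 — and the others hold by inspection.

Satisfiable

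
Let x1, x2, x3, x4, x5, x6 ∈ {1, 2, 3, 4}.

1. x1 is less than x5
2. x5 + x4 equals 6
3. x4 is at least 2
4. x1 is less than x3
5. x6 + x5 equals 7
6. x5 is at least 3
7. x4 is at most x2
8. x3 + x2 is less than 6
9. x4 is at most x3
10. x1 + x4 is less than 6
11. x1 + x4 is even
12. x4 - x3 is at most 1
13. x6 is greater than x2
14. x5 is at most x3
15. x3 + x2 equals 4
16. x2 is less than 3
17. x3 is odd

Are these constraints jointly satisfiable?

Unsatisfiable

From constraints 6 and 14: x3 ≥ x5 ≥ 3. From constraints 3 and 7: x2 ≥ x4 ≥ 2. Hence x3 + x2 ≥ 5. But constraint 15 requires x3 + x2 = 4, and 4 < 5. Contradiction.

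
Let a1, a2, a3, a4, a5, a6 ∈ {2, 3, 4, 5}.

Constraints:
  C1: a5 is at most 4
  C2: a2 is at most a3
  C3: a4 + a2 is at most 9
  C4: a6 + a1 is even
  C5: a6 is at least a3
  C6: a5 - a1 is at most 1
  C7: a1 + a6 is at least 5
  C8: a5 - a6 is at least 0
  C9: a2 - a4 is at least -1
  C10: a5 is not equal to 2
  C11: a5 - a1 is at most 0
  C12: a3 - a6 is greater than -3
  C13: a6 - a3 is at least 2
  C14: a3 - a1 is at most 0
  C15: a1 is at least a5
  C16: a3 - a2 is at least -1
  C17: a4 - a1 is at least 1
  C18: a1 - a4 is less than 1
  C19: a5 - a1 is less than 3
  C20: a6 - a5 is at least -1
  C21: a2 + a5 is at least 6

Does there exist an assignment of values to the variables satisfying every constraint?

Unsatisfiable

Constraints 8, 9, 11, 13, 16, and 17 give a2 − a4 ≥ -1, a4 − a1 ≥ 1, a1 − a5 ≥ 0, a5 − a6 ≥ 0, a6 − a3 ≥ 2, a3 − a2 ≥ -1.
Adding all 6 inequalities: the left sides telescope to 0, and the right sides sum to (-1) + 1 + 0 + 0 + 2 + (-1) = 1. So 0 ≥ 1, which is false.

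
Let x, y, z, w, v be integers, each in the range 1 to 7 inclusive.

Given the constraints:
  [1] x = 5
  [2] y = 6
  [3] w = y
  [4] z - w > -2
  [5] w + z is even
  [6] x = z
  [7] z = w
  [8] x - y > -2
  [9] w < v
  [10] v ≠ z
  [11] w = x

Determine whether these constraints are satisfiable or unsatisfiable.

Constraint 1 fixes x = 5 and constraint 2 fixes y = 6. Constraints 3, 6, and 7 give x = z = w = y, so x = y. But 5 ≠ 6 — contradiction.

Unsatisfiable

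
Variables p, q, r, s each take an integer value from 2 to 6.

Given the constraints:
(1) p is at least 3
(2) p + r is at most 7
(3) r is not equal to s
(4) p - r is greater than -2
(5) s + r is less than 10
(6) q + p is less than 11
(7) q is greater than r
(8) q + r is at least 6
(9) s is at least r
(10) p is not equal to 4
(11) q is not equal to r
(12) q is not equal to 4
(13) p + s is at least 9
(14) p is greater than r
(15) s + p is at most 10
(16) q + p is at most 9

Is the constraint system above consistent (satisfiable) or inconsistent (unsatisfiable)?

Satisfiable

Setting (p, q, r, s) = (3, 6, 2, 6) satisfies everything: constraint 2: p + r = 5; constraint 4: p - r = 1, and the others follow.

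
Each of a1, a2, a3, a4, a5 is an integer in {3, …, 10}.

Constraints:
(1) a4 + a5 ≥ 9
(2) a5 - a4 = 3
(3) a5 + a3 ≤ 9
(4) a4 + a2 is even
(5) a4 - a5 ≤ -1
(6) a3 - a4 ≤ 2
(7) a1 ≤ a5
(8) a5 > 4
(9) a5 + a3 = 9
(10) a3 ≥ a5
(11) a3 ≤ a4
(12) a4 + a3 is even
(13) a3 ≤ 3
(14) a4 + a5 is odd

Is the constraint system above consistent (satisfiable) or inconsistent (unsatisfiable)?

From constraint 8: a5 ≥ 5. From constraints 10 and 13: a5 ≤ a3 and a3 ≤ 3, so a5 ≤ 3. But 3 < 5, so no value of a5 works.

Unsatisfiable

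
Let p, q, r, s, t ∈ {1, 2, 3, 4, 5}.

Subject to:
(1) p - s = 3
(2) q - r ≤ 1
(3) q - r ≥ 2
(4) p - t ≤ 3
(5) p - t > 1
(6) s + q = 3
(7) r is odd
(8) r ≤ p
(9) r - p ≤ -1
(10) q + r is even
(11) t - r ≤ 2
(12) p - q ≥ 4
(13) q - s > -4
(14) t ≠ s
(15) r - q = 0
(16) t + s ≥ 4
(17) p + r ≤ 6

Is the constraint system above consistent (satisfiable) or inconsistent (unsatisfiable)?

Unsatisfiable

Constraints 3, 4, 11, and 12 give q − r ≥ 2, r − t ≥ -2, t − p ≥ -3, p − q ≥ 4.
Adding all 4 inequalities: the left sides telescope to 0, and the right sides sum to 2 + (-2) + (-3) + 4 = 1. So 0 ≥ 1, which is false.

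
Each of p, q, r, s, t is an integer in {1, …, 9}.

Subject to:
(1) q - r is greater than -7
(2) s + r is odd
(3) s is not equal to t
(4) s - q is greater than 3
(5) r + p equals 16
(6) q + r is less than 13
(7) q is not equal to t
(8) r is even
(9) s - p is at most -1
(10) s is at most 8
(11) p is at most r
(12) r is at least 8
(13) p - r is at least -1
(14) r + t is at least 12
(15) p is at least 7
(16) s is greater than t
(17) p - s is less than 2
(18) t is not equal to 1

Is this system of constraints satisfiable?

One satisfying assignment is p = 8, q = 3, r = 8, s = 7, t = 5.
For the less obvious constraints — constraint 1: q - r = -5; constraint 4: s - q = 4; constraint 5: r + p = 16 — and the others hold by inspection.

Satisfiable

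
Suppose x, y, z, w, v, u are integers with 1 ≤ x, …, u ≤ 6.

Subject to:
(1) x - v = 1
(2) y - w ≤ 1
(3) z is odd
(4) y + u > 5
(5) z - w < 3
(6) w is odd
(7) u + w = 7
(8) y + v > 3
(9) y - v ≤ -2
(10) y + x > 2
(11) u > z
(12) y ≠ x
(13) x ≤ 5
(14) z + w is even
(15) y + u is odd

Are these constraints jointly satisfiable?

Satisfiable

The assignment x = 4, y = 1, z = 1, w = 1, v = 3, u = 6 works:
  constraint 1 holds since x - v = 1.
  constraint 2 holds since y - w = 0.
  constraint 4 holds since y + u = 7.
The rest check out directly.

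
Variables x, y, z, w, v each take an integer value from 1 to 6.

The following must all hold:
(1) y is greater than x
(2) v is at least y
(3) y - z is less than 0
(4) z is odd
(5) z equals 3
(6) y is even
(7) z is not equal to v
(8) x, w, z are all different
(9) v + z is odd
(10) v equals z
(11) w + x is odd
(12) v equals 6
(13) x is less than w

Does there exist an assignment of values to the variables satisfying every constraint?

Unsatisfiable

Constraint 12 fixes v = 6 and constraint 5 fixes z = 3, but constraint 10 requires v = z. Since 6 ≠ 3, contradiction.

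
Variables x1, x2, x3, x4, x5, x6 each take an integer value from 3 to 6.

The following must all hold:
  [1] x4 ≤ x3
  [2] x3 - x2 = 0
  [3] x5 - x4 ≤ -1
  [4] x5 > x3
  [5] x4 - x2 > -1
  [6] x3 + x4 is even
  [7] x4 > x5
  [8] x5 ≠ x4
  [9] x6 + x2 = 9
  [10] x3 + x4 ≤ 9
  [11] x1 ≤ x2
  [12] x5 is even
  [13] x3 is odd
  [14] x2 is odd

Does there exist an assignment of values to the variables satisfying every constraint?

Unsatisfiable

Constraints 1, 4, and 7 give x4 ≤ x3, x3 < x5, x5 < x4. Chaining: x4 ≤ x3 < x5 < x4, which forces x4 < x4 — impossible.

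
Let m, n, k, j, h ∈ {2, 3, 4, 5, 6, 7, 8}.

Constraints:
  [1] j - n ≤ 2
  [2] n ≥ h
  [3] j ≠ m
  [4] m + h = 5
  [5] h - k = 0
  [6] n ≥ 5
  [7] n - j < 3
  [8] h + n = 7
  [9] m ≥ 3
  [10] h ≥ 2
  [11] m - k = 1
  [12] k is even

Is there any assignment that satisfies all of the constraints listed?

Try m = 3, n = 5, k = 2, j = 4, h = 2.
Check constraint 1: j - n = -1; constraint 4: m + h = 5; constraint 5: h - k = 0. The remaining constraints are straightforward to verify.

Satisfiable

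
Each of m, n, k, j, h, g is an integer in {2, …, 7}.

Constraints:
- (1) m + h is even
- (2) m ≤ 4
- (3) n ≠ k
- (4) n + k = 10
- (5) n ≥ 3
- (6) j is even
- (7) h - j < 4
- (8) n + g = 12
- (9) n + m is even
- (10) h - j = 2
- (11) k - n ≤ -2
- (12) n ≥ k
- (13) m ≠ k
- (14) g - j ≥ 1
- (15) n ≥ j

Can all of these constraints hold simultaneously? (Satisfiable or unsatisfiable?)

Satisfiable

Take m = 2, n = 6, k = 4, j = 2, h = 4, g = 6. Then constraint 4: n + k = 10; constraint 7: h - j = 2, and every other listed constraint is also met.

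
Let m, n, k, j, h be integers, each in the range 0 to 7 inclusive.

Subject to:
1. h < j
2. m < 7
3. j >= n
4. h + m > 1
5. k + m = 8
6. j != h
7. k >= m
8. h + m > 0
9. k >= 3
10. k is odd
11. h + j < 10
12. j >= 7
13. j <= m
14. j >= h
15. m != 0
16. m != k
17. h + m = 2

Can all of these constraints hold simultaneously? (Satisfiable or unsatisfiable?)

Unsatisfiable

From constraint 9: k ≥ 3. From constraints 12 and 13: m ≥ j ≥ 7. Hence k + m ≥ 10. But constraint 5 requires k + m = 8, and 8 < 10. Contradiction.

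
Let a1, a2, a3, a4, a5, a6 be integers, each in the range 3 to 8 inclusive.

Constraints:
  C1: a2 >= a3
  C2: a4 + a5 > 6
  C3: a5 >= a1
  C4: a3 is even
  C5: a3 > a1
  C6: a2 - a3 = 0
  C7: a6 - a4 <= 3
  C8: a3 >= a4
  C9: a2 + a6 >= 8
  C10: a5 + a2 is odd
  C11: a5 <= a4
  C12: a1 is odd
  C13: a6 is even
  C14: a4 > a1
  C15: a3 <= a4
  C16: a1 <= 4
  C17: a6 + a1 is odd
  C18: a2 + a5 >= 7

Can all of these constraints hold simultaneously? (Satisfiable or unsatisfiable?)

The assignment a1 = 3, a2 = 4, a3 = 4, a4 = 4, a5 = 3, a6 = 4 works:
  constraint 2 holds since a4 + a5 = 7.
  constraint 6 holds since a2 - a3 = 0.
  constraint 7 holds since a6 - a4 = 0.
The rest check out directly.

Satisfiable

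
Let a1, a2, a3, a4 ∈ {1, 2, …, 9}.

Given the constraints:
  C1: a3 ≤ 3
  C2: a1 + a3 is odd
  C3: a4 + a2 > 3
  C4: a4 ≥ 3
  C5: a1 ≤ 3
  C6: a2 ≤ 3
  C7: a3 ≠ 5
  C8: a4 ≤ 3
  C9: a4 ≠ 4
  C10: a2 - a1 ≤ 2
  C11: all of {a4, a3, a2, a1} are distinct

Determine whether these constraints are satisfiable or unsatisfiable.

Constraints 1, 5, 6, and 8 confine each of a4, a3, a2, a1 to the 3 values {1, …, 3} (the domain already gives each ≥ 1).
Constraint 11 requires all 4 of them to be distinct, but only 3 values are available — impossible by the pigeonhole principle.

Unsatisfiable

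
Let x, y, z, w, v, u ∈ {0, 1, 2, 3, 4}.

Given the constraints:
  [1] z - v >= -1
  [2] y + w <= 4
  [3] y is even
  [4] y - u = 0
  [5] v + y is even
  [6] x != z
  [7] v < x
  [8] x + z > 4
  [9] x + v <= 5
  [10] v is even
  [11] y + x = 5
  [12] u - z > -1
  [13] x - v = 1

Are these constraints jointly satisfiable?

Setting (x, y, z, w, v, u) = (3, 2, 2, 1, 2, 2) satisfies everything: constraint 1: z - v = 0; constraint 2: y + w = 3, and the others follow.

Satisfiable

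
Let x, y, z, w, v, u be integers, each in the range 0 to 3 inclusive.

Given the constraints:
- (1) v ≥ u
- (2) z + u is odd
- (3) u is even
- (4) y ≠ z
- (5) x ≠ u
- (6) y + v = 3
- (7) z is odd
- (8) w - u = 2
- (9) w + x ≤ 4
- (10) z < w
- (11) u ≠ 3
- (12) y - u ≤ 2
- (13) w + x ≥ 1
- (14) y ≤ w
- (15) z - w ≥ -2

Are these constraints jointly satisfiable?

The assignment x = 2, y = 0, z = 1, w = 2, v = 3, u = 0 works:
  constraint 6 holds since y + v = 3.
  constraint 8 holds since w - u = 2.
  constraint 9 holds since w + x = 4.
The rest check out directly.

Satisfiable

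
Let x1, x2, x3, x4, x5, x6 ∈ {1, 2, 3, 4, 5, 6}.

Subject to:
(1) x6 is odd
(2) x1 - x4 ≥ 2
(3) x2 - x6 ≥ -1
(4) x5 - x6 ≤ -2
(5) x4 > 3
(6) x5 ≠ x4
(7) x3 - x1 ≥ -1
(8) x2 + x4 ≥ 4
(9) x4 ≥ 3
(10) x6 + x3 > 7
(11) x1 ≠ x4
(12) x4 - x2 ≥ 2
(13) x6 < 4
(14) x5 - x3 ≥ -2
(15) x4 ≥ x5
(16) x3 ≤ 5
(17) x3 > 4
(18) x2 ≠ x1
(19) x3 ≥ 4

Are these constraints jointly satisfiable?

Unsatisfiable

Constraints 2, 3, 4, 7, 12, and 14 give x4 − x2 ≥ 2, x2 − x6 ≥ -1, x6 − x5 ≥ 2, x5 − x3 ≥ -2, x3 − x1 ≥ -1, x1 − x4 ≥ 2.
Adding all 6 inequalities: the left sides telescope to 0, and the right sides sum to 2 + (-1) + 2 + (-2) + (-1) + 2 = 2. So 0 ≥ 2, which is false.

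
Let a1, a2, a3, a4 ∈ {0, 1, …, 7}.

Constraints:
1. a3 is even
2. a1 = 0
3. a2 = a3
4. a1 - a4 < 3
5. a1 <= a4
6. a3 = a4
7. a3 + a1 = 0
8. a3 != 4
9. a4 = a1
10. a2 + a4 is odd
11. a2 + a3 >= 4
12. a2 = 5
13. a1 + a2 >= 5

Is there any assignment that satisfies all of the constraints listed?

Constraint 12 fixes a2 = 5 and constraint 2 fixes a1 = 0. Constraints 3, 6, and 9 give a2 = a3 = a4 = a1, so a2 = a1. But 5 ≠ 0 — contradiction.

Unsatisfiable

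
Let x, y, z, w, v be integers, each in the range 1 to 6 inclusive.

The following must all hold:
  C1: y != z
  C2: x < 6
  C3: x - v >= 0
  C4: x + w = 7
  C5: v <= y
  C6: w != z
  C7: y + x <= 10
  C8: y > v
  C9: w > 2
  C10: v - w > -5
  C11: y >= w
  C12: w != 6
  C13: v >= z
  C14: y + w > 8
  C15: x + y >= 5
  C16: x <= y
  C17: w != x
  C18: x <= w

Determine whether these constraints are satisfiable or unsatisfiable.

One satisfying assignment is x = 2, y = 5, z = 2, w = 5, v = 2.
For the less obvious constraints — constraint 3: x - v = 0; constraint 4: x + w = 7; constraint 7: y + x = 7 — and the others hold by inspection.

Satisfiable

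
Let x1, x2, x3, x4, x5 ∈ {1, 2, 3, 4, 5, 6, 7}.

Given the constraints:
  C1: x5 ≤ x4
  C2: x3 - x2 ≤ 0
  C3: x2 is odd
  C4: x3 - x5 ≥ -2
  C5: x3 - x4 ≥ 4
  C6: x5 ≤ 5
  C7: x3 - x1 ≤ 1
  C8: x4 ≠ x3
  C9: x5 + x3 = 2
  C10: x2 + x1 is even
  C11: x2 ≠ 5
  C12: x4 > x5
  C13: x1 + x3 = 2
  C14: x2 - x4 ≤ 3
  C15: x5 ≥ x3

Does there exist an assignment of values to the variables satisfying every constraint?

Constraints 2, 5, and 14 give x4 − x2 ≥ -3, x2 − x3 ≥ 0, x3 − x4 ≥ 4.
Adding all 3 inequalities: the left sides telescope to 0, and the right sides sum to (-3) + 0 + 4 = 1. So 0 ≥ 1, which is false.

Unsatisfiable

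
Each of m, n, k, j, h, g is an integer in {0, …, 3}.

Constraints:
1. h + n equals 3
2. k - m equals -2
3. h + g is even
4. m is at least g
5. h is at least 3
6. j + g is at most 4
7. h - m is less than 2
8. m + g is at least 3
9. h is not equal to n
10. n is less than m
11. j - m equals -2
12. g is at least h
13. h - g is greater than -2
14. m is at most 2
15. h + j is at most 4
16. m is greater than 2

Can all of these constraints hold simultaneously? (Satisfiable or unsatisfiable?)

Unsatisfiable

From constraints 5 and 12: g ≥ h and h ≥ 3, so g ≥ 3. From constraints 4 and 14: g ≤ m and m ≤ 2, so g ≤ 2. But 2 < 3, so no value of g works.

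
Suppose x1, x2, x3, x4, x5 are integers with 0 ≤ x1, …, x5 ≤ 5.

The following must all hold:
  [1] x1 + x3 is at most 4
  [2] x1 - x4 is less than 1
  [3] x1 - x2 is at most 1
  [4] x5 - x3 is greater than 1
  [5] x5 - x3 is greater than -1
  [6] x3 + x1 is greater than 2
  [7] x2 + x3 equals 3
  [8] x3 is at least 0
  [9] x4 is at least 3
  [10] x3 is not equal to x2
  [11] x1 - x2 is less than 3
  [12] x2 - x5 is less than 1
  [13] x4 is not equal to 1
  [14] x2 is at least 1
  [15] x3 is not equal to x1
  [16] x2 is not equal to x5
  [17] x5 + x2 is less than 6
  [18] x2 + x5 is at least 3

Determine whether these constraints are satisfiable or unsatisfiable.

The assignment x1 = 2, x2 = 2, x3 = 1, x4 = 3, x5 = 3 works:
  constraint 1 holds since x1 + x3 = 3.
  constraint 2 holds since x1 - x4 = -1.
The rest check out directly.

Satisfiable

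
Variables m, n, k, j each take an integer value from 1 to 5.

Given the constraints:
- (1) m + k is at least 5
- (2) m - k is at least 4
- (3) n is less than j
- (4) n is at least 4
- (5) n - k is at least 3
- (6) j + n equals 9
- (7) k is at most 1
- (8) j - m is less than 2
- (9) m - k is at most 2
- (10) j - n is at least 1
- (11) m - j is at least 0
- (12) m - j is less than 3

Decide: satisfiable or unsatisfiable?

Constraints 5, 9, 10, and 11 give m − j ≥ 0, j − n ≥ 1, n − k ≥ 3, k − m ≥ -2.
Adding all 4 inequalities: the left sides telescope to 0, and the right sides sum to 0 + 1 + 3 + (-2) = 2. So 0 ≥ 2, which is false.

Unsatisfiable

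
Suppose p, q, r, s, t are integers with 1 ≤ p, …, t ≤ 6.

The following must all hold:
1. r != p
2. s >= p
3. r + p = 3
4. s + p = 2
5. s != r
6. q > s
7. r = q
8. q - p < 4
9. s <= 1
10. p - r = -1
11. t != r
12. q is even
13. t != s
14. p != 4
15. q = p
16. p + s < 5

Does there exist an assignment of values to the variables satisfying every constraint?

Unsatisfiable

From constraints 7 and 15, r = q = p, so r = p. But constraint 1 says r ≠ p. Contradiction.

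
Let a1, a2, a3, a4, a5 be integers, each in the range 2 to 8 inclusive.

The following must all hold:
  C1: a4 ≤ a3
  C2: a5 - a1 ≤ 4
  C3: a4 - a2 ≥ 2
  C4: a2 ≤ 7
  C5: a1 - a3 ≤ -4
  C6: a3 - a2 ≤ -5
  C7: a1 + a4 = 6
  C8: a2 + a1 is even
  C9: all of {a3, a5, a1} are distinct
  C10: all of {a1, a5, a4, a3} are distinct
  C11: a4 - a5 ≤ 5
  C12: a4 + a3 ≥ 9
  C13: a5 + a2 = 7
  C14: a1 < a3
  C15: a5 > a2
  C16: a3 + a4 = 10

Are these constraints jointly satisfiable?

Unsatisfiable

Constraints 2, 3, 5, 6, and 11 give a3 − a1 ≥ 4, a1 − a5 ≥ -4, a5 − a4 ≥ -5, a4 − a2 ≥ 2, a2 − a3 ≥ 5.
Adding all 5 inequalities: the left sides telescope to 0, and the right sides sum to 4 + (-4) + (-5) + 2 + 5 = 2. So 0 ≥ 2, which is false.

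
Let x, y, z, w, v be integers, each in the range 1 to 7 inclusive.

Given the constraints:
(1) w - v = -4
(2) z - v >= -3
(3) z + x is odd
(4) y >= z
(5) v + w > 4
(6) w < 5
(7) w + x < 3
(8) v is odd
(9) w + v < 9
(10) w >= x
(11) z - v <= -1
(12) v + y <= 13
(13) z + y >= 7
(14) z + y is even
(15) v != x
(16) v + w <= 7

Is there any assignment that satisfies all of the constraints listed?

Try x = 1, y = 6, z = 2, w = 1, v = 5.
Check constraint 1: w - v = -4; constraint 2: z - v = -3. The remaining constraints are straightforward to verify.

Satisfiable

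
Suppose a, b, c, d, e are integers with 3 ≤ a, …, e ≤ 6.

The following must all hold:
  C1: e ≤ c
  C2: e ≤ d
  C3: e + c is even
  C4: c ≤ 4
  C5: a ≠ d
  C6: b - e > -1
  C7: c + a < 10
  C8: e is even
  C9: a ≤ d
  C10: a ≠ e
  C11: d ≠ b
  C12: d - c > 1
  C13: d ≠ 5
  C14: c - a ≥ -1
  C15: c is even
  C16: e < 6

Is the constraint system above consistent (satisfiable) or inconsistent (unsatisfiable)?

The assignment a = 5, b = 5, c = 4, d = 6, e = 4 works:
  constraint 6 holds since b - e = 1.
  constraint 7 holds since c + a = 9.
The rest check out directly.

Satisfiable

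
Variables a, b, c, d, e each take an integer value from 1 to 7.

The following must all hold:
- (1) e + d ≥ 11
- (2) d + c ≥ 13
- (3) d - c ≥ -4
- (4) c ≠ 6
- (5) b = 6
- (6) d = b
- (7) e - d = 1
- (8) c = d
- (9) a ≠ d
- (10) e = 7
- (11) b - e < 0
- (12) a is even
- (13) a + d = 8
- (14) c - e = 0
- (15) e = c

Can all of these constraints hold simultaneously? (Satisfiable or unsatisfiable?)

Unsatisfiable

Constraint 10 fixes e = 7 and constraint 5 fixes b = 6. Constraints 6, 8, and 15 give e = c = d = b, so e = b. But 7 ≠ 6 — contradiction.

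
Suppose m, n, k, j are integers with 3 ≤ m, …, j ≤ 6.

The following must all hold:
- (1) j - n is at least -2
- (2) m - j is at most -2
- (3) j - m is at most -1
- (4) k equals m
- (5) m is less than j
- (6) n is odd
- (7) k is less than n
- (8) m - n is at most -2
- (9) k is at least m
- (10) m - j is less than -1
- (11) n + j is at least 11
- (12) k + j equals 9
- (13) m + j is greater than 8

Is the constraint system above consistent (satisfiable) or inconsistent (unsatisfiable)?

Constraints 1, 3, and 8 give m − j ≥ 1, j − n ≥ -2, n − m ≥ 2.
Adding all 3 inequalities: the left sides telescope to 0, and the right sides sum to 1 + (-2) + 2 = 1. So 0 ≥ 1, which is false.

Unsatisfiable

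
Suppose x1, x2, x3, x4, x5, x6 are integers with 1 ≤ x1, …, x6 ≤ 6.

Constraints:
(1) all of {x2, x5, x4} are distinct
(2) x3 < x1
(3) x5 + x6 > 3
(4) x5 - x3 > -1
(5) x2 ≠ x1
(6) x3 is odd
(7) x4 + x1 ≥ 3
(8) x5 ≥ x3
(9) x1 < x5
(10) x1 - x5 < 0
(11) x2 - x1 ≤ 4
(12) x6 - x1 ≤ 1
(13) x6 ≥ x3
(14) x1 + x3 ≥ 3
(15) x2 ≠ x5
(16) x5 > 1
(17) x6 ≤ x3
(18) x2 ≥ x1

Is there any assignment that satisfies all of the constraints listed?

Satisfiable

Try x1 = 2, x2 = 5, x3 = 1, x4 = 1, x5 = 3, x6 = 1.
Check constraint 3: x5 + x6 = 4; constraint 4: x5 - x3 = 2; constraint 7: x4 + x1 = 3. The remaining constraints are straightforward to verify.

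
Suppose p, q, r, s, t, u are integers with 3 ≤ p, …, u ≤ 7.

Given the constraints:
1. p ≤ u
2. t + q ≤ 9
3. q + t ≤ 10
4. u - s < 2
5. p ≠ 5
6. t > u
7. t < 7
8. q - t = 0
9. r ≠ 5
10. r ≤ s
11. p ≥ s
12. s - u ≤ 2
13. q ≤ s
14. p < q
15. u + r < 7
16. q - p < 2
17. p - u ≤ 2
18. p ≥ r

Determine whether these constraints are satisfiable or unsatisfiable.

Constraints 11, 13, and 14 give p < q, q ≤ s, s ≤ p. Chaining: p < q ≤ s ≤ p, which forces p < p — impossible.

Unsatisfiable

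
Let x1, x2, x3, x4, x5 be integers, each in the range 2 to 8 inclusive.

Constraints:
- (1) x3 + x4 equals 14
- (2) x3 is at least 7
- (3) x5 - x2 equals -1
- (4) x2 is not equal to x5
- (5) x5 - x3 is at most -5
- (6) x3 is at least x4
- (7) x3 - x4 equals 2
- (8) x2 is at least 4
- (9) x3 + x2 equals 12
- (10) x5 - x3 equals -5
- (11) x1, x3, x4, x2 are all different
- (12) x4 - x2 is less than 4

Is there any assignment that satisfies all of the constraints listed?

The assignment x1 = 3, x2 = 4, x3 = 8, x4 = 6, x5 = 3 works:
  constraint 1 holds since x3 + x4 = 14.
  constraint 3 holds since x5 - x2 = -1.
The rest check out directly.

Satisfiable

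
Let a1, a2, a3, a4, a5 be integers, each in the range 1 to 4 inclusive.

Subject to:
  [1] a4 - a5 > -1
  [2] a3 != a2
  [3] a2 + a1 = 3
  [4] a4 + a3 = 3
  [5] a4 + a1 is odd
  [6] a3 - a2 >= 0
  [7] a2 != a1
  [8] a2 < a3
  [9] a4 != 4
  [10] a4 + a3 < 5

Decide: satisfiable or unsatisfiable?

Setting (a1, a2, a3, a4, a5) = (2, 1, 2, 1, 1) satisfies everything: constraint 1: a4 - a5 = 0; constraint 3: a2 + a1 = 3, and the others follow.

Satisfiable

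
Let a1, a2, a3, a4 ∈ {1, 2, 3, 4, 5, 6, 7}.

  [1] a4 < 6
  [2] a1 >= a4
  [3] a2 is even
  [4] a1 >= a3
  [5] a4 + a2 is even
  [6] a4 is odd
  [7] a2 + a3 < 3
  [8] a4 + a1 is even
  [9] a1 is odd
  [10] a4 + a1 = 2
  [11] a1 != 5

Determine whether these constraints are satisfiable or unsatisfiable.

Unsatisfiable

Constraint 6 makes a4 odd and constraint 3 makes a2 even, so a4 + a2 must be odd. Constraint 5 says a4 + a2 is even — contradiction.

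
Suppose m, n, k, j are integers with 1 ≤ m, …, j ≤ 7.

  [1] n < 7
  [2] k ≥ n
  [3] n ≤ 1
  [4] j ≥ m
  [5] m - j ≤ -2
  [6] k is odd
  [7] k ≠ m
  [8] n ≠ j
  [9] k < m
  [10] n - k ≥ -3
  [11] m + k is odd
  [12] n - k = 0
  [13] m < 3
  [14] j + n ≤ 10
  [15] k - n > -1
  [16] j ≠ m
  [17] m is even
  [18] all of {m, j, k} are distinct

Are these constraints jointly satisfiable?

Take m = 2, n = 1, k = 1, j = 7. Then constraint 5: m - j = -5; constraint 10: n - k = 0, and every other listed constraint is also met.

Satisfiable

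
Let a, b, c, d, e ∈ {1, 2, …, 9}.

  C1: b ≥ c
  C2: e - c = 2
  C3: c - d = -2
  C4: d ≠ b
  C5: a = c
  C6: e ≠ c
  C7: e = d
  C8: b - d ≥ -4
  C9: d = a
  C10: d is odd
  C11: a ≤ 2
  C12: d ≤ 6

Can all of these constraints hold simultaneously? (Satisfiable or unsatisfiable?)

Unsatisfiable

From constraints 5, 7, and 9, e = d = a = c, so e = c. But constraint 6 says e ≠ c. Contradiction.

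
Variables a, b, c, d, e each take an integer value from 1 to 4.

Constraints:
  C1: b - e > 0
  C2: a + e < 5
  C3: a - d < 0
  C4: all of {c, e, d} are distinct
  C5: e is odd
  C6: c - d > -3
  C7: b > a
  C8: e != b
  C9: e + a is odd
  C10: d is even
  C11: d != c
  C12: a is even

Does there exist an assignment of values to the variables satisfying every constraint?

Setting (a, b, c, d, e) = (2, 4, 3, 4, 1) satisfies everything: constraint 1: b - e = 3; constraint 2: a + e = 3; constraint 3: a - d = -2, and the others follow.

Satisfiable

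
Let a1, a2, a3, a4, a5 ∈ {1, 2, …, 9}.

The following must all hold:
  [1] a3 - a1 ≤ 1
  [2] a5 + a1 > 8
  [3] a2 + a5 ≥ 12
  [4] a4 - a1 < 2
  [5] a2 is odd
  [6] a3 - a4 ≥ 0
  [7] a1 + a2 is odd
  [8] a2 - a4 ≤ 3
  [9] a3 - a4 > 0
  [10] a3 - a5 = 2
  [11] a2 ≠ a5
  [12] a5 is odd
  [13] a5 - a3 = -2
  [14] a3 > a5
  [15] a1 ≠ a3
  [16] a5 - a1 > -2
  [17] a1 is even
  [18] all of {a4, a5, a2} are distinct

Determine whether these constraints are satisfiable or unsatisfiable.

Satisfiable

Try a1 = 6, a2 = 9, a3 = 7, a4 = 6, a5 = 5.
Check constraint 1: a3 - a1 = 1; constraint 2: a5 + a1 = 11. The remaining constraints are straightforward to verify.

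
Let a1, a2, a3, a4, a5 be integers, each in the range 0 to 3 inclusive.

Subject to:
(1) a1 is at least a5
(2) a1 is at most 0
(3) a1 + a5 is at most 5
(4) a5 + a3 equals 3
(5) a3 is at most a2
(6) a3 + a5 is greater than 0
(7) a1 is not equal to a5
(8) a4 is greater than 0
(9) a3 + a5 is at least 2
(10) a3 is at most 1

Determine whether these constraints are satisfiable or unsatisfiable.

From constraint 10: a3 ≤ 1. From constraints 1 and 2: a5 ≤ a1 ≤ 0. Hence a3 + a5 ≤ 1. But constraint 9 requires a3 + a5 ≥ 2, and 2 > 1. Contradiction.

Unsatisfiable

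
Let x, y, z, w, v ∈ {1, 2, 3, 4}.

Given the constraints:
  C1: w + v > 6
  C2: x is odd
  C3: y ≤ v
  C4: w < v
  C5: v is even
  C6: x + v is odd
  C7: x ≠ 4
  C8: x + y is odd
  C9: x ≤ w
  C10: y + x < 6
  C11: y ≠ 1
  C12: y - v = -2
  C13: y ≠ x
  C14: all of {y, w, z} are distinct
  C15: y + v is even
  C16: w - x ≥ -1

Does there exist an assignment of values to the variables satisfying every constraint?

Take x = 1, y = 2, z = 4, w = 3, v = 4. Then constraint 1: w + v = 7; constraint 10: y + x = 3; constraint 12: y - v = -2, and every other listed constraint is also met.

Satisfiable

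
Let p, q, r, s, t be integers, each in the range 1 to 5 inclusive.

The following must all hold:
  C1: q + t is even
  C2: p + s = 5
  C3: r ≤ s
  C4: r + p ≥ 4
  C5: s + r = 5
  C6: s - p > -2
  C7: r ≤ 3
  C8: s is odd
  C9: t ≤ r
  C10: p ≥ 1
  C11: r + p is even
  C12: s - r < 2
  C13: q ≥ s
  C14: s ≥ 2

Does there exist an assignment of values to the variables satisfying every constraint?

Satisfiable

Setting (p, q, r, s, t) = (2, 4, 2, 3, 2) satisfies everything: constraint 2: p + s = 5; constraint 4: r + p = 4; constraint 5: s + r = 5, and the others follow.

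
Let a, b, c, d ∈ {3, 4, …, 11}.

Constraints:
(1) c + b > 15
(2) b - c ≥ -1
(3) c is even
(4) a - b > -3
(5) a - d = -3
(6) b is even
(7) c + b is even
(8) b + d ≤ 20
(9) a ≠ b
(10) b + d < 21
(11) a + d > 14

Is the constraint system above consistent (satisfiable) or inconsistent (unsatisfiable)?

One satisfying assignment is a = 7, b = 8, c = 8, d = 10.
For the less obvious constraints — constraint 1: c + b = 16; constraint 2: b - c = 0 — and the others hold by inspection.

Satisfiable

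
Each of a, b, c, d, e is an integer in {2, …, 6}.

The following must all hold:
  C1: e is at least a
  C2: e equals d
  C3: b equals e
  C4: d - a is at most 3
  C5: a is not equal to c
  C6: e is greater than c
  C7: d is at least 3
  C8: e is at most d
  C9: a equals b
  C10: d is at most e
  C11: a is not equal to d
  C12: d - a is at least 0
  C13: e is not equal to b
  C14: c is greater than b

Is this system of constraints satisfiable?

From constraints 2, 3, and 9, a = b = e = d, so a = d. But constraint 11 says a ≠ d. Contradiction.

Unsatisfiable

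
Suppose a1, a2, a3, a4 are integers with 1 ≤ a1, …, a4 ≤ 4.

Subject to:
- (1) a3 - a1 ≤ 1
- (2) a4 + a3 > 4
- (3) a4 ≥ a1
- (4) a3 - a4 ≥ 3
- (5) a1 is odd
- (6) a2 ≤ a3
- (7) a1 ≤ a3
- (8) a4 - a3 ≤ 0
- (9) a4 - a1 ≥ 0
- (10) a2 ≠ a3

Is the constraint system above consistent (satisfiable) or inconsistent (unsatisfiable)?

Unsatisfiable

Constraints 1, 4, and 9 give a4 − a1 ≥ 0, a1 − a3 ≥ -1, a3 − a4 ≥ 3.
Adding all 3 inequalities: the left sides telescope to 0, and the right sides sum to 0 + (-1) + 3 = 2. So 0 ≥ 2, which is false.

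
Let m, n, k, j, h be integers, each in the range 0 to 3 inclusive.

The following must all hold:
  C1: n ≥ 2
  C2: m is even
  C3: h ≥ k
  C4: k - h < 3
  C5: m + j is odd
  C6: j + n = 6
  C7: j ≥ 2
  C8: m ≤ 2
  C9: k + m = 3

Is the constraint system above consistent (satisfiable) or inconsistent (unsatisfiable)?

One satisfying assignment is m = 2, n = 3, k = 1, j = 3, h = 1.
For the less obvious constraints — constraint 4: k - h = 0; constraint 6: j + n = 6 — and the others hold by inspection.

Satisfiable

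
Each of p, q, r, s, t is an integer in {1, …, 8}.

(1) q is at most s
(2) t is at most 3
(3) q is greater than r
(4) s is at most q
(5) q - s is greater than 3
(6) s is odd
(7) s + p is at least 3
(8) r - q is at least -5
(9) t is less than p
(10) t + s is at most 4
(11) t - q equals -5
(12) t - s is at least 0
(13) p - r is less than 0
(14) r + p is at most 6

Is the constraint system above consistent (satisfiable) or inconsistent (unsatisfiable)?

Constraints 1, 3, 9, 12, and 13 give t < p, p < r, r < q, q ≤ s, s ≤ t. Chaining: t < p < r < q ≤ s ≤ t, which forces t < t — impossible.

Unsatisfiable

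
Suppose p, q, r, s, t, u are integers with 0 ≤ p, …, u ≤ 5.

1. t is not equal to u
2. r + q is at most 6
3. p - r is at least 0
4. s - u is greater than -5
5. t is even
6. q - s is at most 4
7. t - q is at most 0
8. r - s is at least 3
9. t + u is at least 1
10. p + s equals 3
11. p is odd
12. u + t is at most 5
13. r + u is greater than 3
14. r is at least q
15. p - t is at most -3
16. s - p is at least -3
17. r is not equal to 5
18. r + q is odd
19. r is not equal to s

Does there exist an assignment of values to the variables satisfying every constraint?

Constraints 3, 6, 7, 8, and 15 give s − q ≥ -4, q − t ≥ 0, t − p ≥ 3, p − r ≥ 0, r − s ≥ 3.
Adding all 5 inequalities: the left sides telescope to 0, and the right sides sum to (-4) + 0 + 3 + 0 + 3 = 2. So 0 ≥ 2, which is false.

Unsatisfiable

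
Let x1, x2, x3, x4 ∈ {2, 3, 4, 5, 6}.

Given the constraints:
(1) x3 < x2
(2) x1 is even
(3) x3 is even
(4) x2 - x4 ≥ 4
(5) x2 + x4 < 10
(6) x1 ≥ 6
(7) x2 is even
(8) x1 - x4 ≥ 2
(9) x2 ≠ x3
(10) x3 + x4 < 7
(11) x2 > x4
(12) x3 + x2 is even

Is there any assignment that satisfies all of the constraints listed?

Satisfiable

Try x1 = 6, x2 = 6, x3 = 2, x4 = 2.
Check constraint 4: x2 - x4 = 4; constraint 5: x2 + x4 = 8. The remaining constraints are straightforward to verify.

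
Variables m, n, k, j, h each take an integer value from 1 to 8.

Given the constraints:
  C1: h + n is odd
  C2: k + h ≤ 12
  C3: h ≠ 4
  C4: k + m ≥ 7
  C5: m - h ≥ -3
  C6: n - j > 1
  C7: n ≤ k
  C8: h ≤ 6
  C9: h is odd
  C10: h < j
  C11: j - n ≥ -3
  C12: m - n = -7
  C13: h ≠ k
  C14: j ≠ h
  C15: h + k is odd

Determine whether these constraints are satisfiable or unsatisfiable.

Take m = 1, n = 8, k = 8, j = 5, h = 1. Then constraint 2: k + h = 9; constraint 4: k + m = 9; constraint 5: m - h = 0, and every other listed constraint is also met.

Satisfiable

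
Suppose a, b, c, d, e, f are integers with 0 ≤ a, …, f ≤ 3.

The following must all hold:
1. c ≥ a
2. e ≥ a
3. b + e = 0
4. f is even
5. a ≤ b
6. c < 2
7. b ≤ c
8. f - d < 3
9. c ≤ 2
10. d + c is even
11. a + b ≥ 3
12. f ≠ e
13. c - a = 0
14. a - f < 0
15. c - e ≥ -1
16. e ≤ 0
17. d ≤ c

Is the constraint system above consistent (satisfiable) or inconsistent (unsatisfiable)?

From constraints 2 and 16: a ≤ e ≤ 0. From constraints 7 and 9: b ≤ c ≤ 2. Hence a + b ≤ 2. But constraint 11 requires a + b ≥ 3, and 3 > 2. Contradiction.

Unsatisfiable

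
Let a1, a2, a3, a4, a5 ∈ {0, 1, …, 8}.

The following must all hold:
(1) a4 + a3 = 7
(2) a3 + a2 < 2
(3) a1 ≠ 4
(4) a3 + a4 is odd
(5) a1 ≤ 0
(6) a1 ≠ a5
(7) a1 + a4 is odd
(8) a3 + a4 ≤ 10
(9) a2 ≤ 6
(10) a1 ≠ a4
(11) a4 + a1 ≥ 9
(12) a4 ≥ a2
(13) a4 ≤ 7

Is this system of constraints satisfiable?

From constraint 13: a4 ≤ 7. From constraint 5: a1 ≤ 0. Hence a4 + a1 ≤ 7. But constraint 11 requires a4 + a1 ≥ 9, and 9 > 7. Contradiction.

Unsatisfiable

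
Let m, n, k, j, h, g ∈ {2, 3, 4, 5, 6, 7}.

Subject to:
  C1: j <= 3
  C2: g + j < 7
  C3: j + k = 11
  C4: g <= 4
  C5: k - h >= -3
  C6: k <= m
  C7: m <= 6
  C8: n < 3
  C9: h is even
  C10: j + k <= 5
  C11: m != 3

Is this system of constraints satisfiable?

Unsatisfiable

From constraint 1: j ≤ 3. From constraints 6 and 7: k ≤ m ≤ 6. Hence j + k ≤ 9. But constraint 3 requires j + k = 11, and 11 > 9. Contradiction.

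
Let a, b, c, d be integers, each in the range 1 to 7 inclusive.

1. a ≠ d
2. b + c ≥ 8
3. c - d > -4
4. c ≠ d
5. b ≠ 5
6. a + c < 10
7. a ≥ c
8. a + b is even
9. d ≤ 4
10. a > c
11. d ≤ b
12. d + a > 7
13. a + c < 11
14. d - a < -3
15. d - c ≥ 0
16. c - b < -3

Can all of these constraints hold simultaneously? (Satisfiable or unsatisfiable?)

Satisfiable

Take a = 7, b = 7, c = 1, d = 3. Then constraint 2: b + c = 8; constraint 3: c - d = -2; constraint 6: a + c = 8, and every other listed constraint is also met.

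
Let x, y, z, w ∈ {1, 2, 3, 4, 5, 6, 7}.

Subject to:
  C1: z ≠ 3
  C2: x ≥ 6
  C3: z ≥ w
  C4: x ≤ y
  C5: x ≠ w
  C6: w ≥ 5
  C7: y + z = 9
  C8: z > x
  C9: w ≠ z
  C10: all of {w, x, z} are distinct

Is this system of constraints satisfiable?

From constraints 2 and 4: y ≥ x ≥ 6. From constraints 3 and 6: z ≥ w ≥ 5. Hence y + z ≥ 11. But constraint 7 requires y + z = 9, and 9 < 11. Contradiction.

Unsatisfiable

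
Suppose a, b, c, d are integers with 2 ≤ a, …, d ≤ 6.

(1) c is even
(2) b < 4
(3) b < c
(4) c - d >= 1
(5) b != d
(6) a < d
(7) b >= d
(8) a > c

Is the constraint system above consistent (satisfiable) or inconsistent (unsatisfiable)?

Constraints 3, 6, 7, and 8 give b < c, c < a, a < d, d ≤ b. Chaining: b < c < a < d ≤ b, which forces b < b — impossible.

Unsatisfiable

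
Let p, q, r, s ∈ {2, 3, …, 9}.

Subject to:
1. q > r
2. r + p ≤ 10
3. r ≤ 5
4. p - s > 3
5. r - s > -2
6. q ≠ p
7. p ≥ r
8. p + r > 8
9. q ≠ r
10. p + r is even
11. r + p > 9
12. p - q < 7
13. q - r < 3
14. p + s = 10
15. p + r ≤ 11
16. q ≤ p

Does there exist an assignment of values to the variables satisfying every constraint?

One satisfying assignment is p = 8, q = 4, r = 2, s = 2.
For the less obvious constraints — constraint 2: r + p = 10; constraint 4: p - s = 6 — and the others hold by inspection.

Satisfiable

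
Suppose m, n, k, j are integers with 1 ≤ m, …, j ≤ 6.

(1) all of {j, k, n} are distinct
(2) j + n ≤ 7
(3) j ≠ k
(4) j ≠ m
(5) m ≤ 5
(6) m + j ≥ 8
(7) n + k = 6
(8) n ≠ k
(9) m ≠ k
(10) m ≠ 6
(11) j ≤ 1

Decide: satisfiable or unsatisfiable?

From constraint 5: m ≤ 5. From constraint 11: j ≤ 1. Hence m + j ≤ 6. But constraint 6 requires m + j ≥ 8, and 8 > 6. Contradiction.

Unsatisfiable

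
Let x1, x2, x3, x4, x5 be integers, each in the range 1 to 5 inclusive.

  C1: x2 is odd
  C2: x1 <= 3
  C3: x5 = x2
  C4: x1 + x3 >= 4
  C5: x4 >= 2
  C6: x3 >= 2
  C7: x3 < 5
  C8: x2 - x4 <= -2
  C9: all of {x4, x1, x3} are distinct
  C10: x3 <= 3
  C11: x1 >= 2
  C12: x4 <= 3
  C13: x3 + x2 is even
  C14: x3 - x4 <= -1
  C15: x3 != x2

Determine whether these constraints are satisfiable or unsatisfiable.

Unsatisfiable

Constraints 2, 5, 6, 10, 11, and 12 confine each of x4, x1, x3 to the 2 values {2, 3}.
Constraint 9 requires all 3 of them to be distinct, but only 2 values are available — impossible by the pigeonhole principle.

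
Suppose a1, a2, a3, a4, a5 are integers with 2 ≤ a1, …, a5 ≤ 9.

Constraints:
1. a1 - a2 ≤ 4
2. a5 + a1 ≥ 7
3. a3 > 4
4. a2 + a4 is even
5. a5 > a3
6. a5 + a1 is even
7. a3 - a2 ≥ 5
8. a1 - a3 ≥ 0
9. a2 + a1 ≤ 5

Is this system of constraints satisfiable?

Constraints 1, 7, and 8 give a1 − a3 ≥ 0, a3 − a2 ≥ 5, a2 − a1 ≥ -4.
Adding all 3 inequalities: the left sides telescope to 0, and the right sides sum to 0 + 5 + (-4) = 1. So 0 ≥ 1, which is false.

Unsatisfiable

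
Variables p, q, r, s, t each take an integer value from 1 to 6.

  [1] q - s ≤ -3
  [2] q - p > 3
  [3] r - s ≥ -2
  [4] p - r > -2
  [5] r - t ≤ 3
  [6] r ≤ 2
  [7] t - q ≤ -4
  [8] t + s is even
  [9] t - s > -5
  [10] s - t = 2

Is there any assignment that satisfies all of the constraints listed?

Unsatisfiable

Constraints 1, 3, 5, and 7 give q − t ≥ 4, t − r ≥ -3, r − s ≥ -2, s − q ≥ 3.
Adding all 4 inequalities: the left sides telescope to 0, and the right sides sum to 4 + (-3) + (-2) + 3 = 2. So 0 ≥ 2, which is false.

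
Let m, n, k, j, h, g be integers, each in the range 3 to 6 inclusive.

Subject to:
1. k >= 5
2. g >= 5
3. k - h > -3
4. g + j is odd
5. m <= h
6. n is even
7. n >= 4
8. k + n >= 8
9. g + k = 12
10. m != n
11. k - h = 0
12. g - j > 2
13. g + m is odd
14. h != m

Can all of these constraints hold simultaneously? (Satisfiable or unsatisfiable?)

Take m = 5, n = 4, k = 6, j = 3, h = 6, g = 6. Then constraint 3: k - h = 0; constraint 8: k + n = 10; constraint 9: g + k = 12, and every other listed constraint is also met.

Satisfiable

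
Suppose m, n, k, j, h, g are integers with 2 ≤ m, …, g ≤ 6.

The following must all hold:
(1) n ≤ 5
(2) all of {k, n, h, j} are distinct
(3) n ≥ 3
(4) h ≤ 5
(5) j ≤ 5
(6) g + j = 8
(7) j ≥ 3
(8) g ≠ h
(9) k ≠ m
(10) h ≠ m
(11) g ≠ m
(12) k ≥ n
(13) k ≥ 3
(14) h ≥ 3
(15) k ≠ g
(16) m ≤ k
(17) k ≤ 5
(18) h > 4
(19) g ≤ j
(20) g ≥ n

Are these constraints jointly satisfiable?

Unsatisfiable

Constraints 1, 3, 4, 5, 7, 13, 14, and 17 confine each of k, n, h, j to the 3 values {3, …, 5}.
Constraint 2 requires all 4 of them to be distinct, but only 3 values are available — impossible by the pigeonhole principle.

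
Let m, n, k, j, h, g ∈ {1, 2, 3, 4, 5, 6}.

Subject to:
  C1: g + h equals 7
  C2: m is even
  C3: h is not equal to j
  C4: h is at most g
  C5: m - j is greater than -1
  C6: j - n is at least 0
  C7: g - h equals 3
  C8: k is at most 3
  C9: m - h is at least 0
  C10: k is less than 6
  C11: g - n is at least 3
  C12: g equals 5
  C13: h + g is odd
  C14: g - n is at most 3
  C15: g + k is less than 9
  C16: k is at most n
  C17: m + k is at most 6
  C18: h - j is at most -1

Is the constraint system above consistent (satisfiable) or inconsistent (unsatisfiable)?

One satisfying assignment is m = 4, n = 2, k = 1, j = 4, h = 2, g = 5.
For the less obvious constraints — constraint 1: g + h = 7; constraint 5: m - j = 0 — and the others hold by inspection.

Satisfiable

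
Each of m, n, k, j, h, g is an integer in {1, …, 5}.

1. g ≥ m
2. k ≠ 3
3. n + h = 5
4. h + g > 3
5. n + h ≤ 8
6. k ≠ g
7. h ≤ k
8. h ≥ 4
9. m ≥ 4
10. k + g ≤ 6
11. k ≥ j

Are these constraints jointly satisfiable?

Unsatisfiable

From constraints 7 and 8: k ≥ h ≥ 4. From constraints 1 and 9: g ≥ m ≥ 4. Hence k + g ≥ 8. But constraint 10 requires k + g ≤ 6, and 6 < 8. Contradiction.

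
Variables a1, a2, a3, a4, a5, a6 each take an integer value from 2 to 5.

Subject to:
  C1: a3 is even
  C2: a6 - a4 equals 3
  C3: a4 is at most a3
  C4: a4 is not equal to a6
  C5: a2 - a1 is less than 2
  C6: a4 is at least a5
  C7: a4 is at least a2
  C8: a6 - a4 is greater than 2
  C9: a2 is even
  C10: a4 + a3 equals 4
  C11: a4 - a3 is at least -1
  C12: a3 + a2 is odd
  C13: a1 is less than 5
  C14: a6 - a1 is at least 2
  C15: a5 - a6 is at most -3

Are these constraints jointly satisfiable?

Constraint 1 makes a3 even and constraint 9 makes a2 even, so a3 + a2 must be even. Constraint 12 says a3 + a2 is odd — contradiction.

Unsatisfiable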